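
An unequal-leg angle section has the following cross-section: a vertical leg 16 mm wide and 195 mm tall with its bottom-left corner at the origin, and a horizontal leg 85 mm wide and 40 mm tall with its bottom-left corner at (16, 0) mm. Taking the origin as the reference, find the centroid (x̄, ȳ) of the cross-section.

x̄ = 34.33 mm, ȳ = 57.09 mm

vertical leg: A = 16 × 195 = 3120.00, centroid at (8.00, 97.50).
horizontal leg: A = 85 × 40 = 3400.00, centroid at (58.50, 20.00).
ΣA = 6520.00 mm², ΣAx̄ = 223860.00 mm³, ΣAȳ = 372200.00 mm³.
x̄ = 223860.00/6520.00 = 34.33 mm; ȳ = 372200.00/6520.00 = 57.09 mm.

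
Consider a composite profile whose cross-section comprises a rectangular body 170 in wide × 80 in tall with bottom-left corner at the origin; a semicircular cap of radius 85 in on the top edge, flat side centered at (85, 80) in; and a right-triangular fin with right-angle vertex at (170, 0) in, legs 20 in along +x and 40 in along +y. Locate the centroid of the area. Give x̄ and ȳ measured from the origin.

rectangular body: A = 170 × 80 = 13600.00, centroid at (85.00, 40.00).
semicircular top: A = ½π·85² = 11349.00, centroid at (85.00, 116.08).
triangular fin: A = ½·20·40 = 400.00, centroid at (176.67, 13.33).
ΣA = 25349.00 in²
ΣAx̄ = (13600.00)(85.00) + (11349.00)(85.00) + (400.00)(176.67) = 2191331.96 in³
ΣAȳ = (13600.00)(40.00) + (11349.00)(116.08) + (400.00)(13.33) = 1866670.28 in³
x̄ = 2191331.96 / 25349.00 = 86.45 in
ȳ = 1866670.28 / 25349.00 = 73.64 in

x̄ = 86.45 in, ȳ = 73.64 in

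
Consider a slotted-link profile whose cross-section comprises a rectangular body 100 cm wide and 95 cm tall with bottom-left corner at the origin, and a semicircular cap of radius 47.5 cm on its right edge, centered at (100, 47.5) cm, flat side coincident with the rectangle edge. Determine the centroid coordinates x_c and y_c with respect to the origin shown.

x_c = 69.06 cm, y_c = 47.50 cm

rectangular body: A = 100 × 95 = 9500.00, centroid at (50.00, 47.50).
semicircular end: A = ½π·47.5² = 3544.11, centroid at (120.16, 47.50).
ΣA = 13044.11 cm²
ΣAx_c = (9500.00)(50.00) + (3544.11)(120.16) = 900858.84 cm³
ΣAy_c = (9500.00)(47.50) + (3544.11)(47.50) = 619595.19 cm³
x_c = 900858.84 / 13044.11 = 69.06 cm
y_c = 619595.19 / 13044.11 = 47.50 cm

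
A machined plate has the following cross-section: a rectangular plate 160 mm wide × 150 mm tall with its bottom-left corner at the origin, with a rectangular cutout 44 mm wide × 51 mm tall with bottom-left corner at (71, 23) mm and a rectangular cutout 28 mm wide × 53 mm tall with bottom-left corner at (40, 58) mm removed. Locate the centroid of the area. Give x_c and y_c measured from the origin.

x_c = 80.46 mm, y_c = 77.24 mm

plate: A = 160 × 150 = 24000.00, centroid at (80.00, 75.00).
hole 1: A = −(44 × 51) = -2244.00, centroid at (93.00, 48.50).
hole 2: A = −(28 × 53) = -1484.00, centroid at (54.00, 84.50).
ΣA = 20272.00 mm², ΣAx_c = 1631172.00 mm³, ΣAy_c = 1565768.00 mm³.
x_c = 1631172.00/20272.00 = 80.46 mm; y_c = 1565768.00/20272.00 = 77.24 mm.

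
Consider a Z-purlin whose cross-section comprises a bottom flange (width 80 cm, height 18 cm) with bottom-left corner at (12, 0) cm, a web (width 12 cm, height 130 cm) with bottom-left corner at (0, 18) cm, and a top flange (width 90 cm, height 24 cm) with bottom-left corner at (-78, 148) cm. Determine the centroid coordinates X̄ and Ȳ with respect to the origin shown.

X̄ = 2.51 cm, Ȳ = 94.58 cm

Part | A | x̄ᵢ | ȳᵢ | A·x̄ᵢ | A·ȳᵢ
bottom flange | 1440.00 | 52.00 | 9.00 | 74880.00 | 12960.00
web | 1560.00 | 6.00 | 83.00 | 9360.00 | 129480.00
top flange | 2160.00 | -33.00 | 160.00 | -71280.00 | 345600.00
Σ | 5160.00 |  |  | 12960.00 | 488040.00
X̄ = 12960.00 / 5160.00 = 2.51 cm
Ȳ = 488040.00 / 5160.00 = 94.58 cm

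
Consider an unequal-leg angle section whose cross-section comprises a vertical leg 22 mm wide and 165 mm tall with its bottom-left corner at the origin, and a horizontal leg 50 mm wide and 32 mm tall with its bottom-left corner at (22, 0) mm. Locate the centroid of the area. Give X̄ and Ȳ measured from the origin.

X̄ = 22.01 mm, Ȳ = 62.16 mm

Part | A | x̄ᵢ | ȳᵢ | A·x̄ᵢ | A·ȳᵢ
vertical leg | 3630.00 | 11.00 | 82.50 | 39930.00 | 299475.00
horizontal leg | 1600.00 | 47.00 | 16.00 | 75200.00 | 25600.00
Σ | 5230.00 |  |  | 115130.00 | 325075.00
X̄ = 115130.00 / 5230.00 = 22.01 mm
Ȳ = 325075.00 / 5230.00 = 62.16 mm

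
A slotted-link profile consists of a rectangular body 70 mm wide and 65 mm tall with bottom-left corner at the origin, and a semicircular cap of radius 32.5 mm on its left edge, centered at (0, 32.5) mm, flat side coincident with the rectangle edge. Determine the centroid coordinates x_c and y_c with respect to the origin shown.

rectangular body: A = 70 × 65 = 4550.00, centroid at (35.00, 32.50).
semicircular end: A = ½π·32.5² = 1659.15, centroid at (-13.79, 32.50).
ΣA = 6209.15 mm²
ΣAx_c = (4550.00)(35.00) + (1659.15)(-13.79) = 136364.58 mm³
ΣAy_c = (4550.00)(32.50) + (1659.15)(32.50) = 201797.49 mm³
x_c = 136364.58 / 6209.15 = 21.96 mm
y_c = 201797.49 / 6209.15 = 32.50 mm

x_c = 21.96 mm, y_c = 32.50 mm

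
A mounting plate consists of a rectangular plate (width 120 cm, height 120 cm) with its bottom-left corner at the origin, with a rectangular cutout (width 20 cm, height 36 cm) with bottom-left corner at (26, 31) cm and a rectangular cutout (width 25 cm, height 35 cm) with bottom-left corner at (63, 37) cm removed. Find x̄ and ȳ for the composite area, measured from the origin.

plate: A = 120 × 120 = 14400.00, centroid at (60.00, 60.00).
hole 1: A = −(20 × 36) = -720.00, centroid at (36.00, 49.00).
hole 2: A = −(25 × 35) = -875.00, centroid at (75.50, 54.50).
ΣA = 12805.00 cm², ΣAx̄ = 772017.50 cm³, ΣAȳ = 781032.50 cm³.
x̄ = 772017.50/12805.00 = 60.29 cm; ȳ = 781032.50/12805.00 = 60.99 cm.

x̄ = 60.29 cm, ȳ = 60.99 cm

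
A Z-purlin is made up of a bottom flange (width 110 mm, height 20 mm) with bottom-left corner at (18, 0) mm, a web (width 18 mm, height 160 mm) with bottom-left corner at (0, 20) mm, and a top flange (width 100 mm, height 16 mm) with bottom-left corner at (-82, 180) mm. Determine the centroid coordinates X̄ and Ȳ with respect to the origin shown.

bottom flange: A = 110 × 20 = 2200.00, centroid at (73.00, 10.00).
web: A = 18 × 160 = 2880.00, centroid at (9.00, 100.00).
top flange: A = 100 × 16 = 1600.00, centroid at (-32.00, 188.00).
ΣA = 6680.00 mm², ΣAX̄ = 135320.00 mm³, ΣAȲ = 610800.00 mm³.
X̄ = 135320.00/6680.00 = 20.26 mm; Ȳ = 610800.00/6680.00 = 91.44 mm.

X̄ = 20.26 mm, Ȳ = 91.44 mm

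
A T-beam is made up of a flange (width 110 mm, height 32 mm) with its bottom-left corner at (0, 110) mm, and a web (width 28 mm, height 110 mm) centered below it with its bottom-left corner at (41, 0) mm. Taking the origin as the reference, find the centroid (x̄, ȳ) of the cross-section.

x̄ = 55.00 mm, ȳ = 92.87 mm

web: A = 28 × 110 = 3080.00, centroid at (55.00, 55.00).
flange: A = 110 × 32 = 3520.00, centroid at (55.00, 126.00).
ΣA = 6600.00 mm², ΣAx̄ = 363000.00 mm³, ΣAȳ = 612920.00 mm³.
x̄ = 363000.00/6600.00 = 55.00 mm; ȳ = 612920.00/6600.00 = 92.87 mm.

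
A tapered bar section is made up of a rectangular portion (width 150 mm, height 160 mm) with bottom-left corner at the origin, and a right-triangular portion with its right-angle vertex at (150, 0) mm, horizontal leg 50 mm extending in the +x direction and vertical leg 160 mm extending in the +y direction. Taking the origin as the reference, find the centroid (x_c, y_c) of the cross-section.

rectangular portion: A = 150 × 160 = 24000.00, centroid at (75.00, 80.00).
triangular portion: A = ½·50·160 = 4000.00, centroid at (166.67, 53.33).
ΣA = 28000.00 mm², ΣAx_c = 2466666.67 mm³, ΣAy_c = 2133333.33 mm³.
x_c = 2466666.67/28000.00 = 88.10 mm; y_c = 2133333.33/28000.00 = 76.19 mm.

x_c = 88.10 mm, y_c = 76.19 mm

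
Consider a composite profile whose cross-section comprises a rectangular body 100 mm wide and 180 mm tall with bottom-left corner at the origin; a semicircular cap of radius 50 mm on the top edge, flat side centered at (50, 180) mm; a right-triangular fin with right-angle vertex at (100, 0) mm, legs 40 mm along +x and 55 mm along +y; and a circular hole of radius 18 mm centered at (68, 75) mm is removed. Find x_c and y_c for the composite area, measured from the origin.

x_c = 52.33 mm, y_c = 106.96 mm

rectangular body: A = 100 × 180 = 18000.00, centroid at (50.00, 90.00).
semicircular top: A = ½π·50² = 3926.99, centroid at (50.00, 201.22).
triangular fin: A = ½·40·55 = 1100.00, centroid at (113.33, 18.33).
hole: A = −π·18² = -1017.88, centroid at (68.00, 75.00).
ΣA = 22009.11 mm²
ΣAx_c = (18000.00)(50.00) + (3926.99)(50.00) + (1100.00)(113.33) + (-1017.88)(68.00) = 1151800.64 mm³
ΣAy_c = (18000.00)(90.00) + (3926.99)(201.22) + (1100.00)(18.33) + (-1017.88)(75.00) = 2354017.65 mm³
x_c = 1151800.64 / 22009.11 = 52.33 mm
y_c = 2354017.65 / 22009.11 = 106.96 mm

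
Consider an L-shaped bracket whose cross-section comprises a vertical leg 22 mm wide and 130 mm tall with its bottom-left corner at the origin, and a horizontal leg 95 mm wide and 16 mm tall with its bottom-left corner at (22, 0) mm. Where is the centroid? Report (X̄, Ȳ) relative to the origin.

Part | A | x̄ᵢ | ȳᵢ | A·x̄ᵢ | A·ȳᵢ
vertical leg | 2860.00 | 11.00 | 65.00 | 31460.00 | 185900.00
horizontal leg | 1520.00 | 69.50 | 8.00 | 105640.00 | 12160.00
Σ | 4380.00 |  |  | 137100.00 | 198060.00
X̄ = 137100.00 / 4380.00 = 31.30 mm
Ȳ = 198060.00 / 4380.00 = 45.22 mm

X̄ = 31.30 mm, Ȳ = 45.22 mm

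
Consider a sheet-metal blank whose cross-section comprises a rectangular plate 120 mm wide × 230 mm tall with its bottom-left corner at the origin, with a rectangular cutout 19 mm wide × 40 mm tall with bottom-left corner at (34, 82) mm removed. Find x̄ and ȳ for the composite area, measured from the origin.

x̄ = 60.47 mm, ȳ = 115.37 mm

plate: A = 120 × 230 = 27600.00, centroid at (60.00, 115.00).
hole: A = −(19 × 40) = -760.00, centroid at (43.50, 102.00).
ΣA = 26840.00 mm², ΣAx̄ = 1622940.00 mm³, ΣAȳ = 3096480.00 mm³.
x̄ = 1622940.00/26840.00 = 60.47 mm; ȳ = 3096480.00/26840.00 = 115.37 mm.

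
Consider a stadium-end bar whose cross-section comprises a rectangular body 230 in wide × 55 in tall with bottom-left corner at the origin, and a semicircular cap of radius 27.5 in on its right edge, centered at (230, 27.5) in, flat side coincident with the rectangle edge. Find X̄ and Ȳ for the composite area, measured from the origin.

rectangular body: A = 230 × 55 = 12650.00, centroid at (115.00, 27.50).
semicircular end: A = ½π·27.5² = 1187.91, centroid at (241.67, 27.50).
ΣA = 13837.91 in², ΣAX̄ = 1741834.97 in³, ΣAȲ = 380542.65 in³.
X̄ = 1741834.97/13837.91 = 125.87 in; Ȳ = 380542.65/13837.91 = 27.50 in.

X̄ = 125.87 in, Ȳ = 27.50 in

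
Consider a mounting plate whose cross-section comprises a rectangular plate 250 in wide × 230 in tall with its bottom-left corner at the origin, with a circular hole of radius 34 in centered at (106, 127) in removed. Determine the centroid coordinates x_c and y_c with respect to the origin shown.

x_c = 126.28 in, y_c = 114.19 in

plate: A = 250 × 230 = 57500.00, centroid at (125.00, 115.00).
hole: A = −π·34² = -3631.68, centroid at (106.00, 127.00).
ΣA = 53868.32 in²
ΣAx_c = (57500.00)(125.00) + (-3631.68)(106.00) = 6802541.80 in³
ΣAy_c = (57500.00)(115.00) + (-3631.68)(127.00) = 6151276.50 in³
x_c = 6802541.80 / 53868.32 = 126.28 in
y_c = 6151276.50 / 53868.32 = 114.19 in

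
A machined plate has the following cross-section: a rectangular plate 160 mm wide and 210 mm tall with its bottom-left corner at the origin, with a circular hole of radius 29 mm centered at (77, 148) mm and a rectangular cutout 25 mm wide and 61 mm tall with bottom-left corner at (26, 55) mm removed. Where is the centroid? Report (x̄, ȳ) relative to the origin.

x̄ = 82.42 mm, ȳ = 102.15 mm

plate: A = 160 × 210 = 33600.00, centroid at (80.00, 105.00).
hole 1: A = −π·29² = -2642.08, centroid at (77.00, 148.00).
hole 2: A = −(25 × 61) = -1525.00, centroid at (38.50, 85.50).
ΣA = 29432.92 mm², ΣAx̄ = 2425847.38 mm³, ΣAȳ = 3006584.75 mm³.
x̄ = 2425847.38/29432.92 = 82.42 mm; ȳ = 3006584.75/29432.92 = 102.15 mm.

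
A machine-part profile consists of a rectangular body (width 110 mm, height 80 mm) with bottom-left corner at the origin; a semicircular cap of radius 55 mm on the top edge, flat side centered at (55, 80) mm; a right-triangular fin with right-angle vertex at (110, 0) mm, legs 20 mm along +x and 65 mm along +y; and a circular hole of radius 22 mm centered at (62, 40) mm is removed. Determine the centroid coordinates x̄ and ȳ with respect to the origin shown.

x̄ = 57.32 mm, ȳ = 62.80 mm

Part | A | x̄ᵢ | ȳᵢ | A·x̄ᵢ | A·ȳᵢ
rectangular body | 8800.00 | 55.00 | 40.00 | 484000.00 | 352000.00
semicircular top | 4751.66 | 55.00 | 103.34 | 261341.24 | 491049.38
triangular fin | 650.00 | 116.67 | 21.67 | 75833.33 | 14083.33
hole | -1520.53 | 62.00 | 40.00 | -94272.91 | -60821.23
Σ | 12681.13 |  |  | 726901.66 | 796311.48
x̄ = 726901.66 / 12681.13 = 57.32 mm
ȳ = 796311.48 / 12681.13 = 62.80 mm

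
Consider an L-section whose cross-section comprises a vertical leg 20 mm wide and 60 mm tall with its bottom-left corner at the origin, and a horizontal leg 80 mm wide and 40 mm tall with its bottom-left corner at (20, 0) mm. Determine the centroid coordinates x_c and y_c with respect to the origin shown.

vertical leg: A = 20 × 60 = 1200.00, centroid at (10.00, 30.00).
horizontal leg: A = 80 × 40 = 3200.00, centroid at (60.00, 20.00).
ΣA = 4400.00 mm²
ΣAx_c = (1200.00)(10.00) + (3200.00)(60.00) = 204000.00 mm³
ΣAy_c = (1200.00)(30.00) + (3200.00)(20.00) = 100000.00 mm³
x_c = 204000.00 / 4400.00 = 46.36 mm
y_c = 100000.00 / 4400.00 = 22.73 mm

x_c = 46.36 mm, y_c = 22.73 mm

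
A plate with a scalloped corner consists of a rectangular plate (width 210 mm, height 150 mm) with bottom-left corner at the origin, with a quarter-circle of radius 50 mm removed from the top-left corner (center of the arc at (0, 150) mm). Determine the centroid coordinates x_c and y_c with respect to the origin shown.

x_c = 110.57 mm, y_c = 71.42 mm

plate: A = 210 × 150 = 31500.00, centroid at (105.00, 75.00).
removed quarter-circle: A = −¼π·50² = -1963.50, centroid at (21.22, 128.78).
ΣA = 29536.50 mm²
ΣAx_c = (31500.00)(105.00) + (-1963.50)(21.22) = 3265833.33 mm³
ΣAy_c = (31500.00)(75.00) + (-1963.50)(128.78) = 2109642.36 mm³
x_c = 3265833.33 / 29536.50 = 110.57 mm
y_c = 2109642.36 / 29536.50 = 71.42 mm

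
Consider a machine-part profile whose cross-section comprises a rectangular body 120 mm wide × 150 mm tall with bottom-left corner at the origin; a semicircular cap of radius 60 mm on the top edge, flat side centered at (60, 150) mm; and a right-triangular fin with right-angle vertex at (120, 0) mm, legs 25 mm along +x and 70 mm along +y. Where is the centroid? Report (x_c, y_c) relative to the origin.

Part | A | x̄ᵢ | ȳᵢ | A·x̄ᵢ | A·ȳᵢ
rectangular body | 18000.00 | 60.00 | 75.00 | 1080000.00 | 1350000.00
semicircular top | 5654.87 | 60.00 | 175.46 | 339292.01 | 992230.02
triangular fin | 875.00 | 128.33 | 23.33 | 112291.67 | 20416.67
Σ | 24529.87 |  |  | 1531583.67 | 2362646.68
x_c = 1531583.67 / 24529.87 = 62.44 mm
y_c = 2362646.68 / 24529.87 = 96.32 mm

x_c = 62.44 mm, y_c = 96.32 mm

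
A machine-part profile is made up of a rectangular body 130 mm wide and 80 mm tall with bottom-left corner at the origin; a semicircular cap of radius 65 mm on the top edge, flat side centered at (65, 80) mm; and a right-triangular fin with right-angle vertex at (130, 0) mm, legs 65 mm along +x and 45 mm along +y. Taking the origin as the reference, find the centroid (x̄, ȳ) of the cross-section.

Part | A | x̄ᵢ | ȳᵢ | A·x̄ᵢ | A·ȳᵢ
rectangular body | 10400.00 | 65.00 | 40.00 | 676000.00 | 416000.00
semicircular top | 6636.61 | 65.00 | 107.59 | 431379.94 | 714012.49
triangular fin | 1462.50 | 151.67 | 15.00 | 221812.50 | 21937.50
Σ | 18499.11 |  |  | 1329192.44 | 1151949.99
x̄ = 1329192.44 / 18499.11 = 71.85 mm
ȳ = 1151949.99 / 18499.11 = 62.27 mm

x̄ = 71.85 mm, ȳ = 62.27 mm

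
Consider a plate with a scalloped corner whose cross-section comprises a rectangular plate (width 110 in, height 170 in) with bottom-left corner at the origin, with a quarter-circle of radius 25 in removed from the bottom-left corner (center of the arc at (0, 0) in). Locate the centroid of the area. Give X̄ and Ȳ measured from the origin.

Part | A | x̄ᵢ | ȳᵢ | A·x̄ᵢ | A·ȳᵢ
plate | 18700.00 | 55.00 | 85.00 | 1028500.00 | 1589500.00
removed quarter-circle | -490.87 | 10.61 | 10.61 | -5208.33 | -5208.33
Σ | 18209.13 |  |  | 1023291.67 | 1584291.67
X̄ = 1023291.67 / 18209.13 = 56.20 in
Ȳ = 1584291.67 / 18209.13 = 87.01 in

X̄ = 56.20 in, Ȳ = 87.01 in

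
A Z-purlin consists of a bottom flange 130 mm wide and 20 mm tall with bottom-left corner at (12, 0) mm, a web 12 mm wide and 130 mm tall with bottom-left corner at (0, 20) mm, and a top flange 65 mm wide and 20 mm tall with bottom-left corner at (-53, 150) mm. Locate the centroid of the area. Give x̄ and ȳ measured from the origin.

Part | A | x̄ᵢ | ȳᵢ | A·x̄ᵢ | A·ȳᵢ
bottom flange | 2600.00 | 77.00 | 10.00 | 200200.00 | 26000.00
web | 1560.00 | 6.00 | 85.00 | 9360.00 | 132600.00
top flange | 1300.00 | -20.50 | 160.00 | -26650.00 | 208000.00
Σ | 5460.00 |  |  | 182910.00 | 366600.00
x̄ = 182910.00 / 5460.00 = 33.50 mm
ȳ = 366600.00 / 5460.00 = 67.14 mm

x̄ = 33.50 mm, ȳ = 67.14 mm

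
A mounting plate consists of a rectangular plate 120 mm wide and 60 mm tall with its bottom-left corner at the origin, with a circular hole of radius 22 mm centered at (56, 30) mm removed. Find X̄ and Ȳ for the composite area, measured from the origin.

plate: A = 120 × 60 = 7200.00, centroid at (60.00, 30.00).
hole: A = −π·22² = -1520.53, centroid at (56.00, 30.00).
ΣA = 5679.47 mm²
ΣAX̄ = (7200.00)(60.00) + (-1520.53)(56.00) = 346850.27 mm³
ΣAȲ = (7200.00)(30.00) + (-1520.53)(30.00) = 170384.07 mm³
X̄ = 346850.27 / 5679.47 = 61.07 mm
Ȳ = 170384.07 / 5679.47 = 30.00 mm

X̄ = 61.07 mm, Ȳ = 30.00 mm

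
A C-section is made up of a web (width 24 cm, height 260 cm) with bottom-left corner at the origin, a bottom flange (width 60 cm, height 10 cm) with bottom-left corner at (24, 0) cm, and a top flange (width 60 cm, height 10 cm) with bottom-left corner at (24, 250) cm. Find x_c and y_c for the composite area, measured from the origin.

x_c = 18.77 cm, y_c = 130.00 cm

Part | A | x̄ᵢ | ȳᵢ | A·x̄ᵢ | A·ȳᵢ
web | 6240.00 | 12.00 | 130.00 | 74880.00 | 811200.00
bottom flange | 600.00 | 54.00 | 5.00 | 32400.00 | 3000.00
top flange | 600.00 | 54.00 | 255.00 | 32400.00 | 153000.00
Σ | 7440.00 |  |  | 139680.00 | 967200.00
x_c = 139680.00 / 7440.00 = 18.77 cm
y_c = 967200.00 / 7440.00 = 130.00 cm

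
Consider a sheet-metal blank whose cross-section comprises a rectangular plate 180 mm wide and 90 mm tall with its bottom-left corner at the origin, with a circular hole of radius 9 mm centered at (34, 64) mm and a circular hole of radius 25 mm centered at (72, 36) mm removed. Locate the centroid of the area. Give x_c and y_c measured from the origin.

x_c = 93.55 mm, y_c = 45.92 mm

Part | A | x̄ᵢ | ȳᵢ | A·x̄ᵢ | A·ȳᵢ
plate | 16200.00 | 90.00 | 45.00 | 1458000.00 | 729000.00
hole 1 | -254.47 | 34.00 | 64.00 | -8651.95 | -16286.02
hole 2 | -1963.50 | 72.00 | 36.00 | -141371.67 | -70685.83
Σ | 13982.04 |  |  | 1307976.38 | 642028.15
x_c = 1307976.38 / 13982.04 = 93.55 mm
y_c = 642028.15 / 13982.04 = 45.92 mm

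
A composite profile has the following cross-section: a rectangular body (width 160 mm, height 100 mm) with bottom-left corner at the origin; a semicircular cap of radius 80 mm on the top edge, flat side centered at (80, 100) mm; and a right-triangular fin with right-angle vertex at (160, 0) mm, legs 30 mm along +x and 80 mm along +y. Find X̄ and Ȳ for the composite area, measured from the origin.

X̄ = 83.96 mm, Ȳ = 79.94 mm

rectangular body: A = 160 × 100 = 16000.00, centroid at (80.00, 50.00).
semicircular top: A = ½π·80² = 10053.10, centroid at (80.00, 133.95).
triangular fin: A = ½·30·80 = 1200.00, centroid at (170.00, 26.67).
ΣA = 27253.10 mm², ΣAX̄ = 2288247.72 mm³, ΣAȲ = 2178642.98 mm³.
X̄ = 2288247.72/27253.10 = 83.96 mm; Ȳ = 2178642.98/27253.10 = 79.94 mm.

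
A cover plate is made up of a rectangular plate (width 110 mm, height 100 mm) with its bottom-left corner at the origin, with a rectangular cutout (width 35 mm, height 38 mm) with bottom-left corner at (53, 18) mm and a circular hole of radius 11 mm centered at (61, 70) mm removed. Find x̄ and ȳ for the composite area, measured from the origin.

x̄ = 52.54 mm, ȳ = 51.04 mm

plate: A = 110 × 100 = 11000.00, centroid at (55.00, 50.00).
hole 1: A = −(35 × 38) = -1330.00, centroid at (70.50, 37.00).
hole 2: A = −π·11² = -380.13, centroid at (61.00, 70.00).
ΣA = 9289.87 mm²
ΣAx̄ = (11000.00)(55.00) + (-1330.00)(70.50) + (-380.13)(61.00) = 488046.90 mm³
ΣAȳ = (11000.00)(50.00) + (-1330.00)(37.00) + (-380.13)(70.00) = 474180.71 mm³
x̄ = 488046.90 / 9289.87 = 52.54 mm
ȳ = 474180.71 / 9289.87 = 51.04 mm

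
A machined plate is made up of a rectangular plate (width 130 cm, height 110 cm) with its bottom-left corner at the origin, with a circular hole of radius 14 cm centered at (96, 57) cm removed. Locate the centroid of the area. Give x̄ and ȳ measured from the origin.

x̄ = 63.61 cm, ȳ = 54.91 cm

plate: A = 130 × 110 = 14300.00, centroid at (65.00, 55.00).
hole: A = −π·14² = -615.75, centroid at (96.00, 57.00).
ΣA = 13684.25 cm²
ΣAx̄ = (14300.00)(65.00) + (-615.75)(96.00) = 870387.79 cm³
ΣAȳ = (14300.00)(55.00) + (-615.75)(57.00) = 751402.13 cm³
x̄ = 870387.79 / 13684.25 = 63.61 cm
ȳ = 751402.13 / 13684.25 = 54.91 cm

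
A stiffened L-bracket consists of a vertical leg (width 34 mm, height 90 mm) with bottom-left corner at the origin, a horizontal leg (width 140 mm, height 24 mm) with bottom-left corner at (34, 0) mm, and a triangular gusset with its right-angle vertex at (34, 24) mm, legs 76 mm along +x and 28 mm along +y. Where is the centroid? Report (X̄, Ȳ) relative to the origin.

X̄ = 62.08 mm, Ȳ = 28.53 mm

vertical leg: A = 34 × 90 = 3060.00, centroid at (17.00, 45.00).
horizontal leg: A = 140 × 24 = 3360.00, centroid at (104.00, 12.00).
gusset: A = ½·76·28 = 1064.00, centroid at (59.33, 33.33).
ΣA = 7484.00 mm², ΣAX̄ = 464590.67 mm³, ΣAȲ = 213486.67 mm³.
X̄ = 464590.67/7484.00 = 62.08 mm; Ȳ = 213486.67/7484.00 = 28.53 mm.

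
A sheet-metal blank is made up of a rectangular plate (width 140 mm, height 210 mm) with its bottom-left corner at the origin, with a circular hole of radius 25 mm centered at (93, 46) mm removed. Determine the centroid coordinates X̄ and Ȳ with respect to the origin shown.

plate: A = 140 × 210 = 29400.00, centroid at (70.00, 105.00).
hole: A = −π·25² = -1963.50, centroid at (93.00, 46.00).
ΣA = 27436.50 mm²
ΣAX̄ = (29400.00)(70.00) + (-1963.50)(93.00) = 1875394.93 mm³
ΣAȲ = (29400.00)(105.00) + (-1963.50)(46.00) = 2996679.21 mm³
X̄ = 1875394.93 / 27436.50 = 68.35 mm
Ȳ = 2996679.21 / 27436.50 = 109.22 mm

X̄ = 68.35 mm, Ȳ = 109.22 mm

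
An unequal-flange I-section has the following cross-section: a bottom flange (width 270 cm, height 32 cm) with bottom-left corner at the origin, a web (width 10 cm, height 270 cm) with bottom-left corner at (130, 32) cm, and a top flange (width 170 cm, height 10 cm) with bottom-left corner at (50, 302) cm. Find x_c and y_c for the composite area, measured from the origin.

x_c = 135.00 cm, y_c = 85.20 cm

bottom flange: A = 270 × 32 = 8640.00, centroid at (135.00, 16.00).
web: A = 10 × 270 = 2700.00, centroid at (135.00, 167.00).
top flange: A = 170 × 10 = 1700.00, centroid at (135.00, 307.00).
ΣA = 13040.00 cm², ΣAx_c = 1760400.00 cm³, ΣAy_c = 1111040.00 cm³.
x_c = 1760400.00/13040.00 = 135.00 cm; y_c = 1111040.00/13040.00 = 85.20 cm.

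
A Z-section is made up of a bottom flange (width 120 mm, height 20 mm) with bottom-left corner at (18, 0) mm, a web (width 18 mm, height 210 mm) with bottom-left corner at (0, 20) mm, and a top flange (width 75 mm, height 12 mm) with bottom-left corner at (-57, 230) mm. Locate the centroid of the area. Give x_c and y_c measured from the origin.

x_c = 28.77 mm, y_c = 100.13 mm

Part | A | x̄ᵢ | ȳᵢ | A·x̄ᵢ | A·ȳᵢ
bottom flange | 2400.00 | 78.00 | 10.00 | 187200.00 | 24000.00
web | 3780.00 | 9.00 | 125.00 | 34020.00 | 472500.00
top flange | 900.00 | -19.50 | 236.00 | -17550.00 | 212400.00
Σ | 7080.00 |  |  | 203670.00 | 708900.00
x_c = 203670.00 / 7080.00 = 28.77 mm
y_c = 708900.00 / 7080.00 = 100.13 mm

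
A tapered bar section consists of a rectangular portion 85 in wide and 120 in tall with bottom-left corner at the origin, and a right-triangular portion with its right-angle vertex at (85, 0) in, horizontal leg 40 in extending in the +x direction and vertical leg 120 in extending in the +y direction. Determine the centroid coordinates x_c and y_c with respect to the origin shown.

x_c = 53.13 in, y_c = 56.19 in

rectangular portion: A = 85 × 120 = 10200.00, centroid at (42.50, 60.00).
triangular portion: A = ½·40·120 = 2400.00, centroid at (98.33, 40.00).
ΣA = 12600.00 in²
ΣAx_c = (10200.00)(42.50) + (2400.00)(98.33) = 669500.00 in³
ΣAy_c = (10200.00)(60.00) + (2400.00)(40.00) = 708000.00 in³
x_c = 669500.00 / 12600.00 = 53.13 in
y_c = 708000.00 / 12600.00 = 56.19 in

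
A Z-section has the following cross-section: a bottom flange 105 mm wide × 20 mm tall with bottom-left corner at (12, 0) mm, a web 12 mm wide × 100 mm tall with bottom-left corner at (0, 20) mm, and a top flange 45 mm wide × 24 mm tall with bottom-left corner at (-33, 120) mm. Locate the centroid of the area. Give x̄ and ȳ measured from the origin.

x̄ = 29.98 mm, ȳ = 56.52 mm

bottom flange: A = 105 × 20 = 2100.00, centroid at (64.50, 10.00).
web: A = 12 × 100 = 1200.00, centroid at (6.00, 70.00).
top flange: A = 45 × 24 = 1080.00, centroid at (-10.50, 132.00).
ΣA = 4380.00 mm², ΣAx̄ = 131310.00 mm³, ΣAȳ = 247560.00 mm³.
x̄ = 131310.00/4380.00 = 29.98 mm; ȳ = 247560.00/4380.00 = 56.52 mm.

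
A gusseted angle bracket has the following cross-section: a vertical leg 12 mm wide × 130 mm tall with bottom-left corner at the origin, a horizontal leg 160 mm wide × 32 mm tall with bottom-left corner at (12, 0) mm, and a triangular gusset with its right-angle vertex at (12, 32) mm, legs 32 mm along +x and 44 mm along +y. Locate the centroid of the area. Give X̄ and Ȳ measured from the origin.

X̄ = 67.22 mm, Ȳ = 29.28 mm

vertical leg: A = 12 × 130 = 1560.00, centroid at (6.00, 65.00).
horizontal leg: A = 160 × 32 = 5120.00, centroid at (92.00, 16.00).
gusset: A = ½·32·44 = 704.00, centroid at (22.67, 46.67).
ΣA = 7384.00 mm², ΣAX̄ = 496357.33 mm³, ΣAȲ = 216173.33 mm³.
X̄ = 496357.33/7384.00 = 67.22 mm; Ȳ = 216173.33/7384.00 = 29.28 mm.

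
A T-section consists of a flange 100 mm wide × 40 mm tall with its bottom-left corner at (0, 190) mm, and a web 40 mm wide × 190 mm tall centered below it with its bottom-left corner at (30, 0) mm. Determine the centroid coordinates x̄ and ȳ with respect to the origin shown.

Part | A | x̄ᵢ | ȳᵢ | A·x̄ᵢ | A·ȳᵢ
web | 7600.00 | 50.00 | 95.00 | 380000.00 | 722000.00
flange | 4000.00 | 50.00 | 210.00 | 200000.00 | 840000.00
Σ | 11600.00 |  |  | 580000.00 | 1562000.00
x̄ = 580000.00 / 11600.00 = 50.00 mm
ȳ = 1562000.00 / 11600.00 = 134.66 mm

x̄ = 50.00 mm, ȳ = 134.66 mm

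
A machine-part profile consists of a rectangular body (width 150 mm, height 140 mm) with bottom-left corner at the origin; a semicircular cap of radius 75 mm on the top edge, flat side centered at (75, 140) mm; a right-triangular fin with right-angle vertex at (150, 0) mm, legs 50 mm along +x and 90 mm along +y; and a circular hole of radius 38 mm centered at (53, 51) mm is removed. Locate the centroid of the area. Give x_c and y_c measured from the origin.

x_c = 86.11 mm, y_c = 102.52 mm

Part | A | x̄ᵢ | ȳᵢ | A·x̄ᵢ | A·ȳᵢ
rectangular body | 21000.00 | 75.00 | 70.00 | 1575000.00 | 1470000.00
semicircular top | 8835.73 | 75.00 | 171.83 | 662679.70 | 1518252.11
triangular fin | 2250.00 | 166.67 | 30.00 | 375000.00 | 67500.00
hole | -4536.46 | 53.00 | 51.00 | -240432.37 | -231359.45
Σ | 27549.27 |  |  | 2372247.33 | 2824392.66
x_c = 2372247.33 / 27549.27 = 86.11 mm
y_c = 2824392.66 / 27549.27 = 102.52 mm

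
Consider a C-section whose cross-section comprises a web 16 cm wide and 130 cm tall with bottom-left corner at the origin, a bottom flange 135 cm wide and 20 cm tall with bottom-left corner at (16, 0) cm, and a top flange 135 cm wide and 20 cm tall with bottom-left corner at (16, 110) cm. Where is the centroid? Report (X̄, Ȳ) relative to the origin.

X̄ = 62.51 cm, Ȳ = 65.00 cm

web: A = 16 × 130 = 2080.00, centroid at (8.00, 65.00).
bottom flange: A = 135 × 20 = 2700.00, centroid at (83.50, 10.00).
top flange: A = 135 × 20 = 2700.00, centroid at (83.50, 120.00).
ΣA = 7480.00 cm², ΣAX̄ = 467540.00 cm³, ΣAȲ = 486200.00 cm³.
X̄ = 467540.00/7480.00 = 62.51 cm; Ȳ = 486200.00/7480.00 = 65.00 cm.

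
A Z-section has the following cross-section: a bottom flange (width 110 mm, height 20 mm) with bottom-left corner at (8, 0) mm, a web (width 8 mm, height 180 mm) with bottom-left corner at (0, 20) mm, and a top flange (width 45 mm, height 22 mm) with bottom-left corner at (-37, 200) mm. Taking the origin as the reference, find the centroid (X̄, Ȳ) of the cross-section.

X̄ = 28.08 mm, Ȳ = 84.08 mm

bottom flange: A = 110 × 20 = 2200.00, centroid at (63.00, 10.00).
web: A = 8 × 180 = 1440.00, centroid at (4.00, 110.00).
top flange: A = 45 × 22 = 990.00, centroid at (-14.50, 211.00).
ΣA = 4630.00 mm²
ΣAX̄ = (2200.00)(63.00) + (1440.00)(4.00) + (990.00)(-14.50) = 130005.00 mm³
ΣAȲ = (2200.00)(10.00) + (1440.00)(110.00) + (990.00)(211.00) = 389290.00 mm³
X̄ = 130005.00 / 4630.00 = 28.08 mm
Ȳ = 389290.00 / 4630.00 = 84.08 mm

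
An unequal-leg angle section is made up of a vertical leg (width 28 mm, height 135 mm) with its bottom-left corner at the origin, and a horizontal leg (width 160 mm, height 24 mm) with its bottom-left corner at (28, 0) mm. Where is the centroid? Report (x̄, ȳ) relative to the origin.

vertical leg: A = 28 × 135 = 3780.00, centroid at (14.00, 67.50).
horizontal leg: A = 160 × 24 = 3840.00, centroid at (108.00, 12.00).
ΣA = 7620.00 mm²
ΣAx̄ = (3780.00)(14.00) + (3840.00)(108.00) = 467640.00 mm³
ΣAȳ = (3780.00)(67.50) + (3840.00)(12.00) = 301230.00 mm³
x̄ = 467640.00 / 7620.00 = 61.37 mm
ȳ = 301230.00 / 7620.00 = 39.53 mm

x̄ = 61.37 mm, ȳ = 39.53 mm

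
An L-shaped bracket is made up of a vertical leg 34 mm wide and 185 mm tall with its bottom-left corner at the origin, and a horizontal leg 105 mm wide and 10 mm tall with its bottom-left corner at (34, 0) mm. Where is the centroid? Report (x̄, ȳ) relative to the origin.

vertical leg: A = 34 × 185 = 6290.00, centroid at (17.00, 92.50).
horizontal leg: A = 105 × 10 = 1050.00, centroid at (86.50, 5.00).
ΣA = 7340.00 mm², ΣAx̄ = 197755.00 mm³, ΣAȳ = 587075.00 mm³.
x̄ = 197755.00/7340.00 = 26.94 mm; ȳ = 587075.00/7340.00 = 79.98 mm.

x̄ = 26.94 mm, ȳ = 79.98 mm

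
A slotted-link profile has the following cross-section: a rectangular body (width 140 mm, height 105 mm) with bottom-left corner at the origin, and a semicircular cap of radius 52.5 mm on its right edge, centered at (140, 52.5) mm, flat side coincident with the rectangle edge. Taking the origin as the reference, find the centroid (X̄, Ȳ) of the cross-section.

rectangular body: A = 140 × 105 = 14700.00, centroid at (70.00, 52.50).
semicircular end: A = ½π·52.5² = 4329.51, centroid at (162.28, 52.50).
ΣA = 19029.51 mm²
ΣAX̄ = (14700.00)(70.00) + (4329.51)(162.28) = 1731599.78 mm³
ΣAȲ = (14700.00)(52.50) + (4329.51)(52.50) = 999049.14 mm³
X̄ = 1731599.78 / 19029.51 = 91.00 mm
Ȳ = 999049.14 / 19029.51 = 52.50 mm

X̄ = 91.00 mm, Ȳ = 52.50 mm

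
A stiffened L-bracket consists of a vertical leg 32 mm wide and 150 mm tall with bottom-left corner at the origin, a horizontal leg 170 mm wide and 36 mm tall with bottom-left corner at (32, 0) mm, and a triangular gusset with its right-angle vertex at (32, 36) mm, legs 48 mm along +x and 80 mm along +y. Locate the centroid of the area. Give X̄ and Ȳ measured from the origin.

vertical leg: A = 32 × 150 = 4800.00, centroid at (16.00, 75.00).
horizontal leg: A = 170 × 36 = 6120.00, centroid at (117.00, 18.00).
gusset: A = ½·48·80 = 1920.00, centroid at (48.00, 62.67).
ΣA = 12840.00 mm², ΣAX̄ = 885000.00 mm³, ΣAȲ = 590480.00 mm³.
X̄ = 885000.00/12840.00 = 68.93 mm; Ȳ = 590480.00/12840.00 = 45.99 mm.

X̄ = 68.93 mm, Ȳ = 45.99 mm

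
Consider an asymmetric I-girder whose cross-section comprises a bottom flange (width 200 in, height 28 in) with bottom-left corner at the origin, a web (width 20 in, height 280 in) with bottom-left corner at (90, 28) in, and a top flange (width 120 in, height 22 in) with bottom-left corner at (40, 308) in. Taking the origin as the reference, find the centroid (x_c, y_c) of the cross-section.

x_c = 100.00 in, y_c = 134.49 in

Part | A | x̄ᵢ | ȳᵢ | A·x̄ᵢ | A·ȳᵢ
bottom flange | 5600.00 | 100.00 | 14.00 | 560000.00 | 78400.00
web | 5600.00 | 100.00 | 168.00 | 560000.00 | 940800.00
top flange | 2640.00 | 100.00 | 319.00 | 264000.00 | 842160.00
Σ | 13840.00 |  |  | 1384000.00 | 1861360.00
x_c = 1384000.00 / 13840.00 = 100.00 in
y_c = 1861360.00 / 13840.00 = 134.49 in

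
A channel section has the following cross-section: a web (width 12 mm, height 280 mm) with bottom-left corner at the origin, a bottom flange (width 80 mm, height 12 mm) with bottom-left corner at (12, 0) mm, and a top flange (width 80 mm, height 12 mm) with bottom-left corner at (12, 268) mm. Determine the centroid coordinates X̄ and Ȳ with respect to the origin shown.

Part | A | x̄ᵢ | ȳᵢ | A·x̄ᵢ | A·ȳᵢ
web | 3360.00 | 6.00 | 140.00 | 20160.00 | 470400.00
bottom flange | 960.00 | 52.00 | 6.00 | 49920.00 | 5760.00
top flange | 960.00 | 52.00 | 274.00 | 49920.00 | 263040.00
Σ | 5280.00 |  |  | 120000.00 | 739200.00
X̄ = 120000.00 / 5280.00 = 22.73 mm
Ȳ = 739200.00 / 5280.00 = 140.00 mm

X̄ = 22.73 mm, Ȳ = 140.00 mm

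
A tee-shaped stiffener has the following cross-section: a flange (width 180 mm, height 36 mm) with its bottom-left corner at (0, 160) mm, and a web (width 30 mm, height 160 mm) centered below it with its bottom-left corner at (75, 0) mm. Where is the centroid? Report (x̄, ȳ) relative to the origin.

x̄ = 90.00 mm, ȳ = 136.30 mm

web: A = 30 × 160 = 4800.00, centroid at (90.00, 80.00).
flange: A = 180 × 36 = 6480.00, centroid at (90.00, 178.00).
ΣA = 11280.00 mm², ΣAx̄ = 1015200.00 mm³, ΣAȳ = 1537440.00 mm³.
x̄ = 1015200.00/11280.00 = 90.00 mm; ȳ = 1537440.00/11280.00 = 136.30 mm.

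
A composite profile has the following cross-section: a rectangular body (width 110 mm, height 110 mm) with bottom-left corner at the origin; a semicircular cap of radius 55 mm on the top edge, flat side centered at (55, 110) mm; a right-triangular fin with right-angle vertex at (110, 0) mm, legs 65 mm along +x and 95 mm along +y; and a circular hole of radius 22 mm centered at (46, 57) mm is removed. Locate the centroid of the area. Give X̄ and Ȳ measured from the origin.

rectangular body: A = 110 × 110 = 12100.00, centroid at (55.00, 55.00).
semicircular top: A = ½π·55² = 4751.66, centroid at (55.00, 133.34).
triangular fin: A = ½·65·95 = 3087.50, centroid at (131.67, 31.67).
hole: A = −π·22² = -1520.53, centroid at (46.00, 57.00).
ΣA = 18418.63 mm², ΣAX̄ = 1263417.65 mm³, ΣAȲ = 1310199.72 mm³.
X̄ = 1263417.65/18418.63 = 68.59 mm; Ȳ = 1310199.72/18418.63 = 71.13 mm.

X̄ = 68.59 mm, Ȳ = 71.13 mm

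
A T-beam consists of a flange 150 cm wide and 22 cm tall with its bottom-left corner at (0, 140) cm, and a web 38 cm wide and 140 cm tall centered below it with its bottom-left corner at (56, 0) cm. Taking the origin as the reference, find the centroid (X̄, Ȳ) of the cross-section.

Part | A | x̄ᵢ | ȳᵢ | A·x̄ᵢ | A·ȳᵢ
web | 5320.00 | 75.00 | 70.00 | 399000.00 | 372400.00
flange | 3300.00 | 75.00 | 151.00 | 247500.00 | 498300.00
Σ | 8620.00 |  |  | 646500.00 | 870700.00
X̄ = 646500.00 / 8620.00 = 75.00 cm
Ȳ = 870700.00 / 8620.00 = 101.01 cm

X̄ = 75.00 cm, Ȳ = 101.01 cm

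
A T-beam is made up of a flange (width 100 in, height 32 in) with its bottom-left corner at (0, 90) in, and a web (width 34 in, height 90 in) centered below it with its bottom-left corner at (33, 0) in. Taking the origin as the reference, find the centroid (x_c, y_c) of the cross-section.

x_c = 50.00 in, y_c = 76.18 in

web: A = 34 × 90 = 3060.00, centroid at (50.00, 45.00).
flange: A = 100 × 32 = 3200.00, centroid at (50.00, 106.00).
ΣA = 6260.00 in², ΣAx_c = 313000.00 in³, ΣAy_c = 476900.00 in³.
x_c = 313000.00/6260.00 = 50.00 in; y_c = 476900.00/6260.00 = 76.18 in.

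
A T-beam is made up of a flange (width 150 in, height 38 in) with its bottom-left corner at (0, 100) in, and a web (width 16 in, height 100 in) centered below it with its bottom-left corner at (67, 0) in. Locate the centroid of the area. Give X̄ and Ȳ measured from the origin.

X̄ = 75.00 in, Ȳ = 103.88 in

web: A = 16 × 100 = 1600.00, centroid at (75.00, 50.00).
flange: A = 150 × 38 = 5700.00, centroid at (75.00, 119.00).
ΣA = 7300.00 in², ΣAX̄ = 547500.00 in³, ΣAȲ = 758300.00 in³.
X̄ = 547500.00/7300.00 = 75.00 in; Ȳ = 758300.00/7300.00 = 103.88 in.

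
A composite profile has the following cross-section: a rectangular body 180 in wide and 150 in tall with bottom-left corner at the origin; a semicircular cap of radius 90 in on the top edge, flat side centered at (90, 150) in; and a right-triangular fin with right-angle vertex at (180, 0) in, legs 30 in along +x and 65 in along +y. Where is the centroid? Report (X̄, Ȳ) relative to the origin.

rectangular body: A = 180 × 150 = 27000.00, centroid at (90.00, 75.00).
semicircular top: A = ½π·90² = 12723.45, centroid at (90.00, 188.20).
triangular fin: A = ½·30·65 = 975.00, centroid at (190.00, 21.67).
ΣA = 40698.45 in²
ΣAX̄ = (27000.00)(90.00) + (12723.45)(90.00) + (975.00)(190.00) = 3760360.52 in³
ΣAȲ = (27000.00)(75.00) + (12723.45)(188.20) + (975.00)(21.67) = 4440642.54 in³
X̄ = 3760360.52 / 40698.45 = 92.40 in
Ȳ = 4440642.54 / 40698.45 = 109.11 in

X̄ = 92.40 in, Ȳ = 109.11 in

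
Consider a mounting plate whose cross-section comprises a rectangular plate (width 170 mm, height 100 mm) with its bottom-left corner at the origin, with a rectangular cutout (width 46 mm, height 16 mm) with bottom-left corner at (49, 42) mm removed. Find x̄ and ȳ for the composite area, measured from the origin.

x̄ = 85.59 mm, ȳ = 50.00 mm

plate: A = 170 × 100 = 17000.00, centroid at (85.00, 50.00).
hole: A = −(46 × 16) = -736.00, centroid at (72.00, 50.00).
ΣA = 16264.00 mm², ΣAx̄ = 1392008.00 mm³, ΣAȳ = 813200.00 mm³.
x̄ = 1392008.00/16264.00 = 85.59 mm; ȳ = 813200.00/16264.00 = 50.00 mm.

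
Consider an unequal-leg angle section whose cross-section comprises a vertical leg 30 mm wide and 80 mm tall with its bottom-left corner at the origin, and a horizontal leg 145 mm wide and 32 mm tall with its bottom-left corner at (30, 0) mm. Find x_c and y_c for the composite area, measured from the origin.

x_c = 72.67 mm, y_c = 24.18 mm

vertical leg: A = 30 × 80 = 2400.00, centroid at (15.00, 40.00).
horizontal leg: A = 145 × 32 = 4640.00, centroid at (102.50, 16.00).
ΣA = 7040.00 mm²
ΣAx_c = (2400.00)(15.00) + (4640.00)(102.50) = 511600.00 mm³
ΣAy_c = (2400.00)(40.00) + (4640.00)(16.00) = 170240.00 mm³
x_c = 511600.00 / 7040.00 = 72.67 mm
y_c = 170240.00 / 7040.00 = 24.18 mm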